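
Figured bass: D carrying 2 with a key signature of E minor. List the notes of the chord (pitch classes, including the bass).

The written figures 2 are shorthand for 6/4/2: the 6/4 are implied.
A second above D in this key is E.
A fourth above D in this key is G.
A sixth above D in this key is B.
Together with the bass D, this spells E minor seventh in third inversion.

D, E, G, B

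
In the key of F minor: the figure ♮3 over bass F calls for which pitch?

A

Counting 2 letter steps above F lands on A; in F minor, that letter is Ab.
The ♮3 figure makes it natural, giving A.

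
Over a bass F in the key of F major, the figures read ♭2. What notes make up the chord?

The written figures ♭2 are shorthand for 6/4/2: the 6/4 are implied.
A second above F in this key is G, lowered to Gb by the flat.
A fourth above F in this key is Bb.
A sixth above F in this key is D.
Together with the bass F, this spells Gb augmented major seventh in third inversion.

F, Gb, Bb, D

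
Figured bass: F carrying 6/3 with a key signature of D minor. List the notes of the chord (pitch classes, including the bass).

F, A, D

A third above F in this key is A.
A sixth above F in this key is D.
Together with the bass F, this spells D minor in first inversion.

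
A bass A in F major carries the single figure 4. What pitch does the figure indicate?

Counting 3 letter steps above A lands on D; in F major, that letter is D.

D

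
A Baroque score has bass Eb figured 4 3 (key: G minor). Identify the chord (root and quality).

The figures 4 3 indicate a seventh chord in second inversion.
In second inversion the root lies a fourth above the bass: a fourth above Eb in G minor is A.
The chord tones are Eb, G, A, C, giving A half-diminished seventh.

A half-diminished seventh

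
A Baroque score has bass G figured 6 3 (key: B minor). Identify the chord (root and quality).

E minor

The figures 6 3 indicate a triad in first inversion.
In first inversion the root lies a sixth above the bass: a sixth above G in B minor is E.
The chord tones are G, B, E, giving E minor.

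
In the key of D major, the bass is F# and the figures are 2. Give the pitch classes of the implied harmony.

The written figures 2 are shorthand for 6/4/2: the 6/4 are implied.
A second above F# in this key is G.
A fourth above F# in this key is B.
A sixth above F# in this key is D.
Together with the bass F#, this spells G major seventh in third inversion.

F#, G, B, D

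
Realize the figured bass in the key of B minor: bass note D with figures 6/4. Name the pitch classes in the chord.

A fourth above D in this key is G.
A sixth above D in this key is B.
Together with the bass D, this spells G major in second inversion.

D, G, B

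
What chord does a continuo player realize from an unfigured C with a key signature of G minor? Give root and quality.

C minor

An unfigured bass indicates a triad in root position.
In root position the bass is the root, so the root is C.
The chord tones are C, Eb, G, giving C minor.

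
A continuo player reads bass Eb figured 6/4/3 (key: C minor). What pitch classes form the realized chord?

Eb, G, Ab, C

A third above Eb in this key is G.
A fourth above Eb in this key is Ab.
A sixth above Eb in this key is C.
Together with the bass Eb, this spells Ab major seventh in second inversion.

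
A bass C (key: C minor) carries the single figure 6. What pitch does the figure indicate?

Ab

Counting 5 letter steps above C lands on A; in C minor, that letter is Ab.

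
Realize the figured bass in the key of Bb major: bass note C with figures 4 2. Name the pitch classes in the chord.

C, D, F, A

The written figures 4 2 are shorthand for 6/4/2: the 6 is implied.
A second above C in this key is D.
A fourth above C in this key is F.
A sixth above C in this key is A.
Together with the bass C, this spells D minor seventh in third inversion.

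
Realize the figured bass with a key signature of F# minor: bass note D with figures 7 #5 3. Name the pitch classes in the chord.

A third above D in this key is F#.
A fifth above D in this key is A, raised to A# by the sharp.
A seventh above D in this key is C#.
Together with the bass D, this spells D augmented major seventh in root position.

D, F#, A#, C#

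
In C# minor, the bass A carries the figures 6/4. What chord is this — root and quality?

The figures 6/4 indicate a triad in second inversion.
In second inversion the root lies a fourth above the bass: a fourth above A in C# minor is D#.
The chord tones are A, D#, F#, giving D# diminished.

D# diminished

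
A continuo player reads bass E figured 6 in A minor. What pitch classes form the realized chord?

The written figures 6 are shorthand for 6/3: the 3 is implied.
A third above E in this key is G.
A sixth above E in this key is C.
Together with the bass E, this spells C major in first inversion.

E, G, C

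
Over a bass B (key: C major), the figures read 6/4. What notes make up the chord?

A fourth above B in this key is E.
A sixth above B in this key is G.
Together with the bass B, this spells E minor in second inversion.

B, E, G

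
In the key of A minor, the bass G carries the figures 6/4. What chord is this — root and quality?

C major

The figures 6/4 indicate a triad in second inversion.
In second inversion the root lies a fourth above the bass: a fourth above G in A minor is C.
The chord tones are G, C, E, giving C major.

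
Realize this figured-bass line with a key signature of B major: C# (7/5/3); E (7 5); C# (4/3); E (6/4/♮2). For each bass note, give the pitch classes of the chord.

C#, E, G#, B | E, G#, B, D# | C#, E, F#, A# | E, F, A#, C#

C# (7/5/3): C#, E, G#, B.
E (7/5/3): E, G#, B, D#.
C# (6/4/3): C#, E, F#, A#.
E (6/4/♮2): E, F, A#, C#.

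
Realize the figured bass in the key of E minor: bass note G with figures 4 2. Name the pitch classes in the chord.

The written figures 4 2 are shorthand for 6/4/2: the 6 is implied.
A second above G in this key is A.
A fourth above G in this key is C.
A sixth above G in this key is E.
Together with the bass G, this spells A minor seventh in third inversion.

G, A, C, E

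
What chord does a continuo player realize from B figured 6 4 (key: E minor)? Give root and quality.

E minor

The figures 6 4 indicate a triad in second inversion.
In second inversion the root lies a fourth above the bass: a fourth above B in E minor is E.
The chord tones are B, E, G, giving E minor.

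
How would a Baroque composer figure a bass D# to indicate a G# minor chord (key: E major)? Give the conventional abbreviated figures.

D# is the fifth of G# minor, so the chord is in second inversion.
A triad in second inversion is figured 6/4, conventionally abbreviated 6/4.

6/4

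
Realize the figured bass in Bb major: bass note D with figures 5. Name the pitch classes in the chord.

The written figures 5 are shorthand for 5/3: the 3 is implied.
A third above D in this key is F.
A fifth above D in this key is A.
Together with the bass D, this spells D minor in root position.

D, F, A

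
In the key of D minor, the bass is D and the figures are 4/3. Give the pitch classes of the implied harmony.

The written figures 4/3 are shorthand for 6/4/3: the 6 is implied.
A third above D in this key is F.
A fourth above D in this key is G.
A sixth above D in this key is Bb.
Together with the bass D, this spells G minor seventh in second inversion.

D, F, G, Bb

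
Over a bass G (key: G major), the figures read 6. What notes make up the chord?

The written figures 6 are shorthand for 6/3: the 3 is implied.
A third above G in this key is B.
A sixth above G in this key is E.
Together with the bass G, this spells E minor in first inversion.

G, B, E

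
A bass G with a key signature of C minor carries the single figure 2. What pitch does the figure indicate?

Ab

Counting 1 letter step above G lands on A; in C minor, that letter is Ab.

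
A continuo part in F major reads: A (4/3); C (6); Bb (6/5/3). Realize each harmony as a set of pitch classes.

A (6/4/3): A, C, D, F.
C (6/3): C, E, A.
Bb (6/5/3): Bb, D, F, G.

A, C, D, F | C, E, A | Bb, D, F, G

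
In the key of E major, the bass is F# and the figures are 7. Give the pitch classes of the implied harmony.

F#, A, C#, E

The written figures 7 are shorthand for 7/5/3: the 5/3 are implied.
A third above F# in this key is A.
A fifth above F# in this key is C#.
A seventh above F# in this key is E.
Together with the bass F#, this spells F# minor seventh in root position.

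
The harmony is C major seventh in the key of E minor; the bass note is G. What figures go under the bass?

G is the fifth of C major seventh, so the chord is in second inversion.
A seventh chord in second inversion is figured 6/4/3, conventionally abbreviated 4/3.

4/3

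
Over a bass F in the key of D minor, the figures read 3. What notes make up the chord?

F, A, C

The written figures 3 are shorthand for 5/3: the 5 is implied.
A third above F in this key is A.
A fifth above F in this key is C.
Together with the bass F, this spells F major in root position.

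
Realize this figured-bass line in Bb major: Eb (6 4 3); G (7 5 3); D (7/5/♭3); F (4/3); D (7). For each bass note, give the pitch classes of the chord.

Eb, G, A, C | G, Bb, D, F | D, Fb, A, C | F, A, Bb, D | D, F, A, C

Eb (6/4/3): Eb, G, A, C.
G (7/5/3): G, Bb, D, F.
D (7/5/b3): D, Fb, A, C.
F (6/4/3): F, A, Bb, D.
D (7/5/3): D, F, A, C.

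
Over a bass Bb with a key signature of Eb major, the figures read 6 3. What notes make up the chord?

Bb, D, G

A third above Bb in this key is D.
A sixth above Bb in this key is G.
Together with the bass Bb, this spells G minor in first inversion.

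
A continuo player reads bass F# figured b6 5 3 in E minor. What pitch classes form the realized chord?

A third above F# in this key is A.
A fifth above F# in this key is C.
A sixth above F# in this key is D, lowered to Db by the flat.

F#, A, C, Db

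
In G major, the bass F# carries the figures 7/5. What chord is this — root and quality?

The figures 7/5 indicate a seventh chord in root position.
In root position the bass is the root, so the root is F#.
The chord tones are F#, A, C, E, giving F# half-diminished seventh.

F# half-diminished seventh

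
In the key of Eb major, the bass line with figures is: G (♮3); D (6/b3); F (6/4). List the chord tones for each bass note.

G, B, D | D, Fb, Bb | F, Bb, D

G (5/♮3): G, B, D.
D (6/b3): D, Fb, Bb.
F (6/4): F, Bb, D.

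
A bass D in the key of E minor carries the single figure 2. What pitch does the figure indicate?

Counting 1 letter step above D lands on E; in E minor, that letter is E.

E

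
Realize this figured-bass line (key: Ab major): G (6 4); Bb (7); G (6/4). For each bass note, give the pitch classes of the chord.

G, C, Eb | Bb, Db, F, Ab | G, C, Eb

G (6/4): G, C, Eb.
Bb (7/5/3): Bb, Db, F, Ab.
G (6/4): G, C, Eb.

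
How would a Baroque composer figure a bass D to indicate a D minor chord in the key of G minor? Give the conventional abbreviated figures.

D is the root of D minor, so the chord is in root position.
A triad in root position is figured 5/3, conventionally abbreviated (no figures — root-position triad).

no figures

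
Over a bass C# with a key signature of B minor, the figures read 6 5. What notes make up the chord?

C#, E, G, A

The written figures 6 5 are shorthand for 6/5/3: the 3 is implied.
A third above C# in this key is E.
A fifth above C# in this key is G.
A sixth above C# in this key is A.
Together with the bass C#, this spells A dominant seventh in first inversion.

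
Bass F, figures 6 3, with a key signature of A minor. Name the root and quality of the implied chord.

The figures 6 3 indicate a triad in first inversion.
In first inversion the root lies a sixth above the bass: a sixth above F in A minor is D.
The chord tones are F, A, D, giving D minor.

D minor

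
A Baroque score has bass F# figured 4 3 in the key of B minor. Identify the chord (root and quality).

B minor seventh

The figures 4 3 indicate a seventh chord in second inversion.
In second inversion the root lies a fourth above the bass: a fourth above F# in B minor is B.
The chord tones are F#, A, B, D, giving B minor seventh.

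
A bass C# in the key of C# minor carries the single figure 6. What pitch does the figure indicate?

Counting 5 letter steps above C# lands on A; in C# minor, that letter is A.

A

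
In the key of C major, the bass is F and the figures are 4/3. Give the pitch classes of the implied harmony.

The written figures 4/3 are shorthand for 6/4/3: the 6 is implied.
A third above F in this key is A.
A fourth above F in this key is B.
A sixth above F in this key is D.
Together with the bass F, this spells B half-diminished seventh in second inversion.

F, A, B, D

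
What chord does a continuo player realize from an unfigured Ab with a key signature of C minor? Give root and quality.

An unfigured bass indicates a triad in root position.
In root position the bass is the root, so the root is Ab.
The chord tones are Ab, C, Eb, giving Ab major.

Ab major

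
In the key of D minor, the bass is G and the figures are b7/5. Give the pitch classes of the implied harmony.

The written figures b7/5 are shorthand for 7/5/3: the 3 is implied.
A third above G in this key is Bb.
A fifth above G in this key is D.
A seventh above G in this key is F, lowered to Fb by the flat.

G, Bb, D, Fb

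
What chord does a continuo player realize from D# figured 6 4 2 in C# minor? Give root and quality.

The figures 6 4 2 indicate a seventh chord in third inversion.
In third inversion the root lies a second above the bass: a second above D# in C# minor is E.
The chord tones are D#, E, G#, B, giving E major seventh.

E major seventh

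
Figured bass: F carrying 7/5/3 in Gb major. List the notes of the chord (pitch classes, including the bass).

F, Ab, Cb, Eb

A third above F in this key is Ab.
A fifth above F in this key is Cb.
A seventh above F in this key is Eb.
Together with the bass F, this spells F half-diminished seventh in root position.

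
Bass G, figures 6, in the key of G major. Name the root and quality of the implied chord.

E minor

The figures 6 indicate a triad in first inversion.
In first inversion the root lies a sixth above the bass: a sixth above G in G major is E.
The chord tones are G, B, E, giving E minor.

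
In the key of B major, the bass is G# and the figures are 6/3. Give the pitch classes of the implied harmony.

G#, B, E

A third above G# in this key is B.
A sixth above G# in this key is E.
Together with the bass G#, this spells E major in first inversion.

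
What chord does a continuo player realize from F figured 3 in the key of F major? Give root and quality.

The figures 3 indicate a triad in root position.
In root position the bass is the root, so the root is F.
The chord tones are F, A, C, giving F major.

F major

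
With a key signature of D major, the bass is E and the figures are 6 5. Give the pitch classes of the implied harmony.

E, G, B, C#

The written figures 6 5 are shorthand for 6/5/3: the 3 is implied.
A third above E in this key is G.
A fifth above E in this key is B.
A sixth above E in this key is C#.
Together with the bass E, this spells C# half-diminished seventh in first inversion.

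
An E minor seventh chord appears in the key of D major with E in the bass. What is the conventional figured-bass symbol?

7

E is the root of E minor seventh, so the chord is in root position.
A seventh chord in root position is figured 7/5/3, conventionally abbreviated 7.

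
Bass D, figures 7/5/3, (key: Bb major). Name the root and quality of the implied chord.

D minor seventh

The figures 7/5/3 indicate a seventh chord in root position.
In root position the bass is the root, so the root is D.
The chord tones are D, F, A, C, giving D minor seventh.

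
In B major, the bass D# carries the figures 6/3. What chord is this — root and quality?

B major

The figures 6/3 indicate a triad in first inversion.
In first inversion the root lies a sixth above the bass: a sixth above D# in B major is B.
The chord tones are D#, F#, B, giving B major.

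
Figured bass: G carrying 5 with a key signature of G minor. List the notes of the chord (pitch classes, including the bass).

G, Bb, D

The written figures 5 are shorthand for 5/3: the 3 is implied.
A third above G in this key is Bb.
A fifth above G in this key is D.
Together with the bass G, this spells G minor in root position.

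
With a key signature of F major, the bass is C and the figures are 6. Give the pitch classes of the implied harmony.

The written figures 6 are shorthand for 6/3: the 3 is implied.
A third above C in this key is E.
A sixth above C in this key is A.
Together with the bass C, this spells A minor in first inversion.

C, E, A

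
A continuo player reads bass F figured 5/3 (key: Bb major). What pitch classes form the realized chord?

A third above F in this key is A.
A fifth above F in this key is C.
Together with the bass F, this spells F major in root position.

F, A, C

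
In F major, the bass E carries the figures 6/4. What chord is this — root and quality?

A minor

The figures 6/4 indicate a triad in second inversion.
In second inversion the root lies a fourth above the bass: a fourth above E in F major is A.
The chord tones are E, A, C, giving A minor.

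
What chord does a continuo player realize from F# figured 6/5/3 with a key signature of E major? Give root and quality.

D# half-diminished seventh

The figures 6/5/3 indicate a seventh chord in first inversion.
In first inversion the root lies a sixth above the bass: a sixth above F# in E major is D#.
The chord tones are F#, A, C#, D#, giving D# half-diminished seventh.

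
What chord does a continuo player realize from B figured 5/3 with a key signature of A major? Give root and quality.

The figures 5/3 indicate a triad in root position.
In root position the bass is the root, so the root is B.
The chord tones are B, D, F#, giving B minor.

B minor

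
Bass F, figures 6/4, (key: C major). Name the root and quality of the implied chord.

The figures 6/4 indicate a triad in second inversion.
In second inversion the root lies a fourth above the bass: a fourth above F in C major is B.
The chord tones are F, B, D, giving B diminished.

B diminished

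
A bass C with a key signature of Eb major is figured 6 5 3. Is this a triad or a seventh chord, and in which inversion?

seventh chord, first inversion

Intervals of 6/5/3 above the bass form a seventh chord; the bass is the third, so this is first inversion.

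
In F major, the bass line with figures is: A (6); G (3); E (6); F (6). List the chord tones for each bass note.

A, C, F | G, Bb, D | E, G, C | F, A, D

A (6/3): A, C, F.
G (5/3): G, Bb, D.
E (6/3): E, G, C.
F (6/3): F, A, D.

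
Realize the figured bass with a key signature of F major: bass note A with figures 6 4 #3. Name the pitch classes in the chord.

A third above A in this key is C, raised to C# by the sharp.
A fourth above A in this key is D.
A sixth above A in this key is F.
Together with the bass A, this spells D minor-major seventh in second inversion.

A, C#, D, F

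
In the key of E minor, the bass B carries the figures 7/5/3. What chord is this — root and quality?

B minor seventh

The figures 7/5/3 indicate a seventh chord in root position.
In root position the bass is the root, so the root is B.
The chord tones are B, D, F#, A, giving B minor seventh.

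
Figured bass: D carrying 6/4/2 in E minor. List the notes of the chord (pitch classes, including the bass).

D, E, G, B

A second above D in this key is E.
A fourth above D in this key is G.
A sixth above D in this key is B.
Together with the bass D, this spells E minor seventh in third inversion.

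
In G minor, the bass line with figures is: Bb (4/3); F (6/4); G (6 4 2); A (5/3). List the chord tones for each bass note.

Bb (6/4/3): Bb, D, Eb, G.
F (6/4): F, Bb, D.
G (6/4/2): G, A, C, Eb.
A (5/3): A, C, Eb.

Bb, D, Eb, G | F, Bb, D | G, A, C, Eb | A, C, Eb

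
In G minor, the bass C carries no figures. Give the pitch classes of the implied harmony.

An unfigured bass implies 5/3.
A third above C in this key is Eb.
A fifth above C in this key is G.
Together with the bass C, this spells C minor in root position.

C, Eb, G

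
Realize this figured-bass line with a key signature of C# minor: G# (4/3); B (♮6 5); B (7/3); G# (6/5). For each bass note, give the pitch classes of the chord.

G# (6/4/3): G#, B, C#, E.
B (♮6/5/3): B, D#, F#, G.
B (7/5/3): B, D#, F#, A.
G# (6/5/3): G#, B, D#, E.

G#, B, C#, E | B, D#, F#, G | B, D#, F#, A | G#, B, D#, E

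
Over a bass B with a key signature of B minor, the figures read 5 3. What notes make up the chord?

A third above B in this key is D.
A fifth above B in this key is F#.
Together with the bass B, this spells B minor in root position.

B, D, F#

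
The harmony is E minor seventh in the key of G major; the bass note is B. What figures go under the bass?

4/3

B is the fifth of E minor seventh, so the chord is in second inversion.
A seventh chord in second inversion is figured 6/4/3, conventionally abbreviated 4/3.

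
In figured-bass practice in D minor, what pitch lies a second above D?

Counting 1 letter step above D lands on E; in D minor, that letter is E.

E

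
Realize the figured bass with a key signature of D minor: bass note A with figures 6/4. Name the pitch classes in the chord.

A fourth above A in this key is D.
A sixth above A in this key is F.
Together with the bass A, this spells D minor in second inversion.

A, D, F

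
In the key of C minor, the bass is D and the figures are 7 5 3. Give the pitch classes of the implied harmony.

D, F, Ab, C

A third above D in this key is F.
A fifth above D in this key is Ab.
A seventh above D in this key is C.
Together with the bass D, this spells D half-diminished seventh in root position.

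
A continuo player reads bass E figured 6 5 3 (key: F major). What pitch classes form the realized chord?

E, G, Bb, C

A third above E in this key is G.
A fifth above E in this key is Bb.
A sixth above E in this key is C.
Together with the bass E, this spells C dominant seventh in first inversion.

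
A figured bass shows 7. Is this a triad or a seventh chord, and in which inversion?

seventh chord, root position

7 is shorthand for 7/5/3.
Intervals of 7/5/3 above the bass form a seventh chord; the bass is the root, so this is root position.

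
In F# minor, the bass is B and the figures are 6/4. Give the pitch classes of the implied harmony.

A fourth above B in this key is E.
A sixth above B in this key is G#.
Together with the bass B, this spells E major in second inversion.

B, E, G#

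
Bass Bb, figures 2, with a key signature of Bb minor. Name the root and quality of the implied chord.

C half-diminished seventh

The figures 2 indicate a seventh chord in third inversion.
In third inversion the root lies a second above the bass: a second above Bb in Bb minor is C.
The chord tones are Bb, C, Eb, Gb, giving C half-diminished seventh.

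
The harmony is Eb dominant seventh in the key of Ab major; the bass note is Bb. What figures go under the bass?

4/3

Bb is the fifth of Eb dominant seventh, so the chord is in second inversion.
A seventh chord in second inversion is figured 6/4/3, conventionally abbreviated 4/3.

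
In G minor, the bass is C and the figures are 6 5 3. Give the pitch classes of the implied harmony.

A third above C in this key is Eb.
A fifth above C in this key is G.
A sixth above C in this key is A.
Together with the bass C, this spells A half-diminished seventh in first inversion.

C, Eb, G, A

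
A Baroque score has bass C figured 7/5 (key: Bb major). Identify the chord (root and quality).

C minor seventh

The figures 7/5 indicate a seventh chord in root position.
In root position the bass is the root, so the root is C.
The chord tones are C, Eb, G, Bb, giving C minor seventh.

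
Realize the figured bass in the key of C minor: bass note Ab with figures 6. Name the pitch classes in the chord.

The written figures 6 are shorthand for 6/3: the 3 is implied.
A third above Ab in this key is C.
A sixth above Ab in this key is F.
Together with the bass Ab, this spells F minor in first inversion.

Ab, C, F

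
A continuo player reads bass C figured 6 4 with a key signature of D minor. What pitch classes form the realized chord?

A fourth above C in this key is F.
A sixth above C in this key is A.
Together with the bass C, this spells F major in second inversion.

C, F, A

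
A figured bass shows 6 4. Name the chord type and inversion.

Intervals of 6/4 above the bass form a triad; the bass is the fifth, so this is second inversion.

triad, second inversion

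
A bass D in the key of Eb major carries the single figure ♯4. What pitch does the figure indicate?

Counting 3 letter steps above D lands on G; in Eb major, that letter is G.
The #4 figure raises it a semitone, giving G#.

G#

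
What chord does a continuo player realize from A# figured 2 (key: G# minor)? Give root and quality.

B major seventh

The figures 2 indicate a seventh chord in third inversion.
In third inversion the root lies a second above the bass: a second above A# in G# minor is B.
The chord tones are A#, B, D#, F#, giving B major seventh.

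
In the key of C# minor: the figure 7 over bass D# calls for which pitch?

C#

Counting 6 letter steps above D# lands on C; in C# minor, that letter is C#.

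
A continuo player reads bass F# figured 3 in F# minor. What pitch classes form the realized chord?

The written figures 3 are shorthand for 5/3: the 5 is implied.
A third above F# in this key is A.
A fifth above F# in this key is C#.
Together with the bass F#, this spells F# minor in root position.

F#, A, C#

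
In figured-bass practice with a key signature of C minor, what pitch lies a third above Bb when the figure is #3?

D#

Counting 2 letter steps above Bb lands on D; in C minor, that letter is D.
The #3 figure raises it a semitone, giving D#.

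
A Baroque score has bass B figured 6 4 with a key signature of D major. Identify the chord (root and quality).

The figures 6 4 indicate a triad in second inversion.
In second inversion the root lies a fourth above the bass: a fourth above B in D major is E.
The chord tones are B, E, G, giving E minor.

E minor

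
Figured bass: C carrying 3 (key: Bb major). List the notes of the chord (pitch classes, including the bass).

The written figures 3 are shorthand for 5/3: the 5 is implied.
A third above C in this key is Eb.
A fifth above C in this key is G.
Together with the bass C, this spells C minor in root position.

C, Eb, G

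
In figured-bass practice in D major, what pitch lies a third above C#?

E

Counting 2 letter steps above C# lands on E; in D major, that letter is E.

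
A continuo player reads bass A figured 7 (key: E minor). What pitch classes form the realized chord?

A, C, E, G

The written figures 7 are shorthand for 7/5/3: the 5/3 are implied.
A third above A in this key is C.
A fifth above A in this key is E.
A seventh above A in this key is G.
Together with the bass A, this spells A minor seventh in root position.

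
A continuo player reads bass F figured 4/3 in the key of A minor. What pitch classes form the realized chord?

F, A, B, D

The written figures 4/3 are shorthand for 6/4/3: the 6 is implied.
A third above F in this key is A.
A fourth above F in this key is B.
A sixth above F in this key is D.
Together with the bass F, this spells B half-diminished seventh in second inversion.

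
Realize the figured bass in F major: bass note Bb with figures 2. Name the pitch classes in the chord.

The written figures 2 are shorthand for 6/4/2: the 6/4 are implied.
A second above Bb in this key is C.
A fourth above Bb in this key is E.
A sixth above Bb in this key is G.
Together with the bass Bb, this spells C dominant seventh in third inversion.

Bb, C, E, G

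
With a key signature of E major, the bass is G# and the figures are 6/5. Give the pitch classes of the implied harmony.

The written figures 6/5 are shorthand for 6/5/3: the 3 is implied.
A third above G# in this key is B.
A fifth above G# in this key is D#.
A sixth above G# in this key is E.
Together with the bass G#, this spells E major seventh in first inversion.

G#, B, D#, E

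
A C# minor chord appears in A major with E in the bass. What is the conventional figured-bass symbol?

E is the third of C# minor, so the chord is in first inversion.
A triad in first inversion is figured 6/3, conventionally abbreviated 6.

6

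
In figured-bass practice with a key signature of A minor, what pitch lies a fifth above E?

Counting 4 letter steps above E lands on B; in A minor, that letter is B.

B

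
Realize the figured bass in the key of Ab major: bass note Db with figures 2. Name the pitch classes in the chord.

Db, Eb, G, Bb

The written figures 2 are shorthand for 6/4/2: the 6/4 are implied.
A second above Db in this key is Eb.
A fourth above Db in this key is G.
A sixth above Db in this key is Bb.
Together with the bass Db, this spells Eb dominant seventh in third inversion.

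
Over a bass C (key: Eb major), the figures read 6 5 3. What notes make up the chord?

A third above C in this key is Eb.
A fifth above C in this key is G.
A sixth above C in this key is Ab.
Together with the bass C, this spells Ab major seventh in first inversion.

C, Eb, G, Ab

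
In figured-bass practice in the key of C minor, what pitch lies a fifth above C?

Counting 4 letter steps above C lands on G; in C minor, that letter is G.

G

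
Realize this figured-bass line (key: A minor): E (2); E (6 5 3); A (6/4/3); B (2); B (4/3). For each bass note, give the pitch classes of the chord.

E, F, A, C | E, G, B, C | A, C, D, F | B, C, E, G | B, D, E, G

E (6/4/2): E, F, A, C.
E (6/5/3): E, G, B, C.
A (6/4/3): A, C, D, F.
B (6/4/2): B, C, E, G.
B (6/4/3): B, D, E, G.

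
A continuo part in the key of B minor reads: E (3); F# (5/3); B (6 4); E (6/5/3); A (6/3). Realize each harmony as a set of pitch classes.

E (5/3): E, G, B.
F# (5/3): F#, A, C#.
B (6/4): B, E, G.
E (6/5/3): E, G, B, C#.
A (6/3): A, C#, F#.

E, G, B | F#, A, C# | B, E, G | E, G, B, C# | A, C#, F#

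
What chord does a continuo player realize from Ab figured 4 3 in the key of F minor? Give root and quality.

Db major seventh

The figures 4 3 indicate a seventh chord in second inversion.
In second inversion the root lies a fourth above the bass: a fourth above Ab in F minor is Db.
The chord tones are Ab, C, Db, F, giving Db major seventh.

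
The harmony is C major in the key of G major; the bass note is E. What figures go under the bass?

E is the third of C major, so the chord is in first inversion.
A triad in first inversion is figured 6/3, conventionally abbreviated 6.

6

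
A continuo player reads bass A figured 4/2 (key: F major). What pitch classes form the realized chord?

A, Bb, D, F

The written figures 4/2 are shorthand for 6/4/2: the 6 is implied.
A second above A in this key is Bb.
A fourth above A in this key is D.
A sixth above A in this key is F.
Together with the bass A, this spells Bb major seventh in third inversion.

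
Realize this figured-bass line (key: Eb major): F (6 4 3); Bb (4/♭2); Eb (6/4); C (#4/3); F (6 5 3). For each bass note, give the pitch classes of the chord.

F (6/4/3): F, Ab, Bb, D.
Bb (6/4/b2): Bb, Cb, Eb, G.
Eb (6/4): Eb, Ab, C.
C (6/#4/3): C, Eb, F#, Ab.
F (6/5/3): F, Ab, C, D.

F, Ab, Bb, D | Bb, Cb, Eb, G | Eb, Ab, C | C, Eb, F#, Ab | F, Ab, C, D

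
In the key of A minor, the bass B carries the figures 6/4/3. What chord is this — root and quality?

E minor seventh

The figures 6/4/3 indicate a seventh chord in second inversion.
In second inversion the root lies a fourth above the bass: a fourth above B in A minor is E.
The chord tones are B, D, E, G, giving E minor seventh.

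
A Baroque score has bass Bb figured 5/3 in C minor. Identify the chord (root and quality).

The figures 5/3 indicate a triad in root position.
In root position the bass is the root, so the root is Bb.
The chord tones are Bb, D, F, giving Bb major.

Bb major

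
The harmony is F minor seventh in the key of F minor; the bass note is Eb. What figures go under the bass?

Eb is the seventh of F minor seventh, so the chord is in third inversion.
A seventh chord in third inversion is figured 6/4/2, conventionally abbreviated 4/2.

4/2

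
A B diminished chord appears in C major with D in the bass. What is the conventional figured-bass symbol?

D is the third of B diminished, so the chord is in first inversion.
A triad in first inversion is figured 6/3, conventionally abbreviated 6.

6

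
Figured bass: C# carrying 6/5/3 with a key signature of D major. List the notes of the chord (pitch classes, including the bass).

C#, E, G, A

A third above C# in this key is E.
A fifth above C# in this key is G.
A sixth above C# in this key is A.
Together with the bass C#, this spells A dominant seventh in first inversion.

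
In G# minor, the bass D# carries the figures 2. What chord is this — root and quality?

The figures 2 indicate a seventh chord in third inversion.
In third inversion the root lies a second above the bass: a second above D# in G# minor is E.
The chord tones are D#, E, G#, B, giving E major seventh.

E major seventh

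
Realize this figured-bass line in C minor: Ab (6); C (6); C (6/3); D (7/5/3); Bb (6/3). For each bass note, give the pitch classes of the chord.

Ab, C, F | C, Eb, Ab | C, Eb, Ab | D, F, Ab, C | Bb, D, G

Ab (6/3): Ab, C, F.
C (6/3): C, Eb, Ab.
C (6/3): C, Eb, Ab.
D (7/5/3): D, F, Ab, C.
Bb (6/3): Bb, D, G.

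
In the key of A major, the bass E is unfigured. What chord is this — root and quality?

An unfigured bass indicates a triad in root position.
In root position the bass is the root, so the root is E.
The chord tones are E, G#, B, giving E major.

E major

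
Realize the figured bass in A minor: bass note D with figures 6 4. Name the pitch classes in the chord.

D, G, B

A fourth above D in this key is G.
A sixth above D in this key is B.
Together with the bass D, this spells G major in second inversion.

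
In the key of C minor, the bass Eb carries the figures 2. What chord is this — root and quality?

F minor seventh

The figures 2 indicate a seventh chord in third inversion.
In third inversion the root lies a second above the bass: a second above Eb in C minor is F.
The chord tones are Eb, F, Ab, C, giving F minor seventh.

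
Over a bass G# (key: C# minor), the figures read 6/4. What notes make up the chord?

A fourth above G# in this key is C#.
A sixth above G# in this key is E.
Together with the bass G#, this spells C# minor in second inversion.

G#, C#, E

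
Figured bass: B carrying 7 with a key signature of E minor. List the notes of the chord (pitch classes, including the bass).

The written figures 7 are shorthand for 7/5/3: the 5/3 are implied.
A third above B in this key is D.
A fifth above B in this key is F#.
A seventh above B in this key is A.
Together with the bass B, this spells B minor seventh in root position.

B, D, F#, A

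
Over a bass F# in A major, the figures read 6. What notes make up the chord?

The written figures 6 are shorthand for 6/3: the 3 is implied.
A third above F# in this key is A.
A sixth above F# in this key is D.
Together with the bass F#, this spells D major in first inversion.

F#, A, D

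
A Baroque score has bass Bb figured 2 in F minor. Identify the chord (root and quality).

The figures 2 indicate a seventh chord in third inversion.
In third inversion the root lies a second above the bass: a second above Bb in F minor is C.
The chord tones are Bb, C, Eb, G, giving C minor seventh.

C minor seventh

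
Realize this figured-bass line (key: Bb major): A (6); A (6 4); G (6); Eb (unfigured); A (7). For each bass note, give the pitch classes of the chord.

A, C, F | A, D, F | G, Bb, Eb | Eb, G, Bb | A, C, Eb, G

A (6/3): A, C, F.
A (6/4): A, D, F.
G (6/3): G, Bb, Eb.
Eb (5/3): Eb, G, Bb.
A (7/5/3): A, C, Eb, G.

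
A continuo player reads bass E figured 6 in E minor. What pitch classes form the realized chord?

E, G, C

The written figures 6 are shorthand for 6/3: the 3 is implied.
A third above E in this key is G.
A sixth above E in this key is C.
Together with the bass E, this spells C major in first inversion.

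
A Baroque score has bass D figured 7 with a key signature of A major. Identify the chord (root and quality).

D major seventh

The figures 7 indicate a seventh chord in root position.
In root position the bass is the root, so the root is D.
The chord tones are D, F#, A, C#, giving D major seventh.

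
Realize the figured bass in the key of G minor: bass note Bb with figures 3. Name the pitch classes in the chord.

The written figures 3 are shorthand for 5/3: the 5 is implied.
A third above Bb in this key is D.
A fifth above Bb in this key is F.
Together with the bass Bb, this spells Bb major in root position.

Bb, D, F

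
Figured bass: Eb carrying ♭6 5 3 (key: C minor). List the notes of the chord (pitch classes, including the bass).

Eb, G, Bb, Cb

A third above Eb in this key is G.
A fifth above Eb in this key is Bb.
A sixth above Eb in this key is C, lowered to Cb by the flat.
Together with the bass Eb, this spells Cb augmented major seventh in first inversion.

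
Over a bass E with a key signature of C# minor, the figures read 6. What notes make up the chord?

The written figures 6 are shorthand for 6/3: the 3 is implied.
A third above E in this key is G#.
A sixth above E in this key is C#.
Together with the bass E, this spells C# minor in first inversion.

E, G#, C#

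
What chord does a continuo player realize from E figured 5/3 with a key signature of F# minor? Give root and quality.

The figures 5/3 indicate a triad in root position.
In root position the bass is the root, so the root is E.
The chord tones are E, G#, B, giving E major.

E major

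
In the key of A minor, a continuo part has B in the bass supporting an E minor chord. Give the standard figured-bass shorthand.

B is the fifth of E minor, so the chord is in second inversion.
A triad in second inversion is figured 6/4, conventionally abbreviated 6/4.

6/4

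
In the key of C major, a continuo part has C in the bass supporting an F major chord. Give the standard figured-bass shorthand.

6/4

C is the fifth of F major, so the chord is in second inversion.
A triad in second inversion is figured 6/4, conventionally abbreviated 6/4.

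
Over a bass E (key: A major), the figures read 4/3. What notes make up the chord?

E, G#, A, C#

The written figures 4/3 are shorthand for 6/4/3: the 6 is implied.
A third above E in this key is G#.
A fourth above E in this key is A.
A sixth above E in this key is C#.
Together with the bass E, this spells A major seventh in second inversion.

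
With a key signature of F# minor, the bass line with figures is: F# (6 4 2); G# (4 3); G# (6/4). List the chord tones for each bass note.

F#, G#, B, D | G#, B, C#, E | G#, C#, E

F# (6/4/2): F#, G#, B, D.
G# (6/4/3): G#, B, C#, E.
G# (6/4): G#, C#, E.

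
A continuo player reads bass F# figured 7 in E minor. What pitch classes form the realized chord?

F#, A, C, E

The written figures 7 are shorthand for 7/5/3: the 5/3 are implied.
A third above F# in this key is A.
A fifth above F# in this key is C.
A seventh above F# in this key is E.
Together with the bass F#, this spells F# half-diminished seventh in root position.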